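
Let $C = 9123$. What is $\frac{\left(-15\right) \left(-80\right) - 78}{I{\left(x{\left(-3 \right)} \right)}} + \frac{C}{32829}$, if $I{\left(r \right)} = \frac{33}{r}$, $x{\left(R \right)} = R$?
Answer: $- \frac{1113145}{10943} \approx -101.72$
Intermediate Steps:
$\frac{\left(-15\right) \left(-80\right) - 78}{I{\left(x{\left(-3 \right)} \right)}} + \frac{C}{32829} = \frac{\left(-15\right) \left(-80\right) - 78}{33 \frac{1}{-3}} + \frac{9123}{32829} = \frac{1200 - 78}{33 \left(- \frac{1}{3}\right)} + 9123 \cdot \frac{1}{32829} = \frac{1122}{-11} + \frac{3041}{10943} = 1122 \left(- \frac{1}{11}\right) + \frac{3041}{10943} = -102 + \frac{3041}{10943} = - \frac{1113145}{10943}$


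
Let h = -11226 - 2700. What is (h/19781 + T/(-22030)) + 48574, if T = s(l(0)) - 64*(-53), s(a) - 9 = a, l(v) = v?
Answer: 21166981671859/435775430 ≈ 48573.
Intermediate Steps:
h = -13926
s(a) = 9 + a
T = 3401 (T = (9 + 0) - 64*(-53) = 9 + 3392 = 3401)
(h/19781 + T/(-22030)) + 48574 = (-13926/19781 + 3401/(-22030)) + 48574 = (-13926*1/19781 + 3401*(-1/22030)) + 48574 = (-13926/19781 - 3401/22030) + 48574 = -374064961/435775430 + 48574 = 21166981671859/435775430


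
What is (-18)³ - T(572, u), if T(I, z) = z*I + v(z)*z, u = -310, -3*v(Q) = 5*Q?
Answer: 994964/3 ≈ 3.3165e+5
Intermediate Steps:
v(Q) = -5*Q/3
T(I, z) = -5*z²/3 + I*z (T(I, z) = z*I + (-5*z/3)*z = I*z - 5*z²/3 = -5*z²/3 + I*z)
(-18)³ - T(572, u) = (-18)³ - (-310)*(-5*(-310) + 3*572)/3 = -5832 - (-310)*(1550 + 1716)/3 = -5832 - (-310)*3266/3 = -5832 - 1*(-1012460/3) = -5832 + 1012460/3 = 994964/3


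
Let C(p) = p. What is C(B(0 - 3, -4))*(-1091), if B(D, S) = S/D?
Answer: -4364/3 ≈ -1454.7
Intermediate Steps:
C(B(0 - 3, -4))*(-1091) = -4/(0 - 3)*(-1091) = -4/(-3)*(-1091) = -4*(-1/3)*(-1091) = (4/3)*(-1091) = -4364/3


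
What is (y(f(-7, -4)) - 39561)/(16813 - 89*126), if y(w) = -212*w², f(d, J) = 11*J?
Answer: -449993/5599 ≈ -80.370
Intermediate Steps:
(y(f(-7, -4)) - 39561)/(16813 - 89*126) = (-212*(11*(-4))² - 39561)/(16813 - 89*126) = (-212*(-44)² - 39561)/(16813 - 11214) = (-212*1936 - 39561)/5599 = (-410432 - 39561)*(1/5599) = -449993*1/5599 = -449993/5599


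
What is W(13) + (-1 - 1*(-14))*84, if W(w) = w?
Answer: 1105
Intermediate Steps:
W(13) + (-1 - 1*(-14))*84 = 13 + (-1 - 1*(-14))*84 = 13 + (-1 + 14)*84 = 13 + 13*84 = 13 + 1092 = 1105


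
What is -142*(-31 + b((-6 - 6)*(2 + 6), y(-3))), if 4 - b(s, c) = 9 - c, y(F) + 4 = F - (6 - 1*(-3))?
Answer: 7384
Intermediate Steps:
y(F) = -13 + F (y(F) = -4 + (F - (6 - 1*(-3))) = -4 + (F - (6 + 3)) = -4 + (F - 1*9) = -4 + (F - 9) = -4 + (-9 + F) = -13 + F)
b(s, c) = -5 + c (b(s, c) = 4 - (9 - c) = 4 + (-9 + c) = -5 + c)
-142*(-31 + b((-6 - 6)*(2 + 6), y(-3))) = -142*(-31 + (-5 + (-13 - 3))) = -142*(-31 + (-5 - 16)) = -142*(-31 - 21) = -142*(-52) = 7384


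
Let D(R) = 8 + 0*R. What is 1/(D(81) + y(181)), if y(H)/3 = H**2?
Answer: 1/98291 ≈ 1.0174e-5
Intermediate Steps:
y(H) = 3*H**2
D(R) = 8 (D(R) = 8 + 0 = 8)
1/(D(81) + y(181)) = 1/(8 + 3*181**2) = 1/(8 + 3*32761) = 1/(8 + 98283) = 1/98291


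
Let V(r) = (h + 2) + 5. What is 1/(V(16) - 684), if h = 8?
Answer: -1/669 ≈ -0.0014948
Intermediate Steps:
V(r) = 15 (V(r) = (8 + 2) + 5 = 10 + 5 = 15)
1/(V(16) - 684) = 1/(15 - 684) = 1/(-669) = -1/669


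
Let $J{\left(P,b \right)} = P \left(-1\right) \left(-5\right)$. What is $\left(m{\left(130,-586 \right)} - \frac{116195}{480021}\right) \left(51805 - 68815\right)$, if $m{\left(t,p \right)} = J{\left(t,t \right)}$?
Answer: $- \frac{1768458569850}{160007} \approx -1.1052 \cdot 10^{7}$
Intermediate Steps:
$J{\left(P,b \right)} = 5 P$ ($J{\left(P,b \right)} = - P \left(-5\right) = 5 P$)
$m{\left(t,p \right)} = 5 t$
$\left(m{\left(130,-586 \right)} - \frac{116195}{480021}\right) \left(51805 - 68815\right) = \left(5 \cdot 130 - \frac{116195}{480021}\right) \left(51805 - 68815\right) = \left(650 - \frac{116195}{480021}\right) \left(-17010\right) = \frac{311897455}{480021} \left(-17010\right) = - \frac{1768458569850}{160007}$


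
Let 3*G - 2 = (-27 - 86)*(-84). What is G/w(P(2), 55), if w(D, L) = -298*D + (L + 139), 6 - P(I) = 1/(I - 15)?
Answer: -61711/31530 ≈ -1.9572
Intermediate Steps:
P(I) = 6 - 1/(-15 + I) (P(I) = 6 - 1/(I - 15) = 6 - 1/(-15 + I))
G = 9494/3 (G = 2/3 + ((-27 - 86)*(-84))/3 = 2/3 + (-113*(-84))/3 = 2/3 + (1/3)*9492 = 2/3 + 3164 = 9494/3 ≈ 3164.7)
w(D, L) = 139 + L - 298*D (w(D, L) = -298*D + (139 + L) = 139 + L - 298*D)
G/w(P(2), 55) = 9494/(3*(139 + 55 - 298*(-91 + 6*2)/(-15 + 2))) = 9494/(3*(139 + 55 - 298*(-91 + 12)/(-13))) = 9494/(3*(139 + 55 - (-298)*(-79)/13)) = 9494/(3*(139 + 55 - 298*79/13)) = 9494/(3*(139 + 55 - 23542/13)) = 9494/(3*(-21020/13)) = (9494/3)*(-13/21020) = -61711/31530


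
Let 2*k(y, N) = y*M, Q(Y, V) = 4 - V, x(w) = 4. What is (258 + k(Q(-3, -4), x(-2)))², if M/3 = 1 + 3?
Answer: 93636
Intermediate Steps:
M = 12 (M = 3*(1 + 3) = 3*4 = 12)
k(y, N) = 6*y (k(y, N) = (y*12)/2 = (12*y)/2 = 6*y)
(258 + k(Q(-3, -4), x(-2)))² = (258 + 6*(4 - 1*(-4)))² = (258 + 6*(4 + 4))² = (258 + 6*8)² = (258 + 48)² = 306² = 93636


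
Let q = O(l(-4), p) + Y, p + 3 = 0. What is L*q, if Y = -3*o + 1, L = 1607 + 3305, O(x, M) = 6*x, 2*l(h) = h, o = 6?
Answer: -142448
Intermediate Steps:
p = -3 (p = -3 + 0 = -3)
l(h) = h/2
L = 4912
Y = -17 (Y = -3*6 + 1 = -18 + 1 = -17)
q = -29 (q = 6*((½)*(-4)) - 17 = 6*(-2) - 17 = -12 - 17 = -29)
L*q = 4912*(-29) = -142448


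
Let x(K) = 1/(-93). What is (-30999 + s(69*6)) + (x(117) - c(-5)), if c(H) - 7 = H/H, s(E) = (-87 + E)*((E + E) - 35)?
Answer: 21232271/93 ≈ 2.2830e+5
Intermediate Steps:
x(K) = -1/93
s(E) = (-87 + E)*(-35 + 2*E) (s(E) = (-87 + E)*(2*E - 35) = (-87 + E)*(-35 + 2*E))
c(H) = 8 (c(H) = 7 + H/H = 7 + 1 = 8)
(-30999 + s(69*6)) + (x(117) - c(-5)) = (-30999 + (3045 - 14421*6 + 2*(69*6)²)) + (-1/93 - 1*8) = (-30999 + (3045 - 209*414 + 2*414²)) + (-1/93 - 8) = (-30999 + (3045 - 86526 + 2*171396)) - 745/93 = (-30999 + (3045 - 86526 + 342792)) - 745/93 = (-30999 + 259311) - 745/93 = 228312 - 745/93 = 21232271/93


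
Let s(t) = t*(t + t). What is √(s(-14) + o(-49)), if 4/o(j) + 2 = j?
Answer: 2*√254847/51 ≈ 19.797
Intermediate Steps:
o(j) = 4/(-2 + j)
s(t) = 2*t² (s(t) = t*(2*t) = 2*t²)
√(s(-14) + o(-49)) = √(2*(-14)² + 4/(-2 - 49)) = √(2*196 + 4/(-51)) = √(392 + 4*(-1/51)) = √(392 - 4/51) = √(19988/51) = 2*√254847/51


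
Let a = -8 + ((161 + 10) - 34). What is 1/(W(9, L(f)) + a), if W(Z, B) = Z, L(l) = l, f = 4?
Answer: 1/138 ≈ 0.0072464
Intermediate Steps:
a = 129 (a = -8 + (171 - 34) = -8 + 137 = 129)
1/(W(9, L(f)) + a) = 1/(9 + 129) = 1/138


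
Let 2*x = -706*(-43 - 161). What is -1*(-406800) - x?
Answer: 334788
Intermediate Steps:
x = 72012 (x = (-706*(-43 - 161))/2 = (-706*(-204))/2 = (1/2)*144024 = 72012)
-1*(-406800) - x = -1*(-406800) - 1*72012 = 406800 - 72012 = 334788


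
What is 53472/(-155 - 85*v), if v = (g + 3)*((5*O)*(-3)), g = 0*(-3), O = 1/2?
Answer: 106944/3515 ≈ 30.425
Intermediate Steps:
O = 1/2 ≈ 0.50000
g = 0
v = -45/2 (v = (0 + 3)*((5*(1/2))*(-3)) = 3*((5/2)*(-3)) = 3*(-15/2) = -45/2 ≈ -22.500)
53472/(-155 - 85*v) = 53472/(-155 - 85*(-45/2)) = 53472/(-155 + 3825/2) = 53472/(3515/2) = 53472*(2/3515) = 106944/3515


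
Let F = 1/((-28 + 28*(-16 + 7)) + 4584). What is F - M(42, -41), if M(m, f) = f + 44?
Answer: -12911/4304 ≈ -2.9998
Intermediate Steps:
M(m, f) = 44 + f
F = 1/4304 (F = 1/((-28 + 28*(-9)) + 4584) = 1/((-28 - 252) + 4584) = 1/(-280 + 4584) = 1/4304 ≈ 0.00023234)
F - M(42, -41) = 1/4304 - (44 - 41) = 1/4304 - 1*3 = 1/4304 - 3 = -12911/4304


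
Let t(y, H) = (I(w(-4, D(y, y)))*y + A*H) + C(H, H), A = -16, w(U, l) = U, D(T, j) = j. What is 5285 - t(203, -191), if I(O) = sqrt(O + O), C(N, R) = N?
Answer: 2420 - 406*I*sqrt(2) ≈ 2420.0 - 574.17*I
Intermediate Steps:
I(O) = sqrt(2)*sqrt(O) (I(O) = sqrt(2*O) = sqrt(2)*sqrt(O))
t(y, H) = -15*H + 2*I*y*sqrt(2) (t(y, H) = ((sqrt(2)*sqrt(-4))*y - 16*H) + H = ((sqrt(2)*(2*I))*y - 16*H) + H = ((2*I*sqrt(2))*y - 16*H) + H = (2*I*y*sqrt(2) - 16*H) + H = (-16*H + 2*I*y*sqrt(2)) + H = -15*H + 2*I*y*sqrt(2))
5285 - t(203, -191) = 5285 - (-15*(-191) + 2*I*203*sqrt(2)) = 5285 - (2865 + 406*I*sqrt(2)) = 5285 + (-2865 - 406*I*sqrt(2)) = 2420 - 406*I*sqrt(2)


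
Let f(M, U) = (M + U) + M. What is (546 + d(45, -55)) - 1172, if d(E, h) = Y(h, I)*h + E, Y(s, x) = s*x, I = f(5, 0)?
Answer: 29669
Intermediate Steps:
f(M, U) = U + 2*M
I = 10 (I = 0 + 2*5 = 0 + 10 = 10)
d(E, h) = E + 10*h² (d(E, h) = (h*10)*h + E = (10*h)*h + E = 10*h² + E = E + 10*h²)
(546 + d(45, -55)) - 1172 = (546 + (45 + 10*(-55)²)) - 1172 = (546 + (45 + 10*3025)) - 1172 = (546 + (45 + 30250)) - 1172 = (546 + 30295) - 1172 = 30841 - 1172 = 29669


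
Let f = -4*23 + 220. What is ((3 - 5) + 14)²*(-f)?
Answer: -18432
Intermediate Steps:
f = 128 (f = -92 + 220 = 128)
((3 - 5) + 14)²*(-f) = ((3 - 5) + 14)²*(-1*128) = (-2 + 14)²*(-128) = 12²*(-128) = 144*(-128) = -18432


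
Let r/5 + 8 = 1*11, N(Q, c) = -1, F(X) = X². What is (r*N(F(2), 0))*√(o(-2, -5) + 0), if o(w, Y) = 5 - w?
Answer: -15*√7 ≈ -39.686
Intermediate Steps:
r = 15 (r = -40 + 5*(1*11) = -40 + 5*11 = -40 + 55 = 15)
(r*N(F(2), 0))*√(o(-2, -5) + 0) = (15*(-1))*√((5 - 1*(-2)) + 0) = -15*√((5 + 2) + 0) = -15*√(7 + 0) = -15*√7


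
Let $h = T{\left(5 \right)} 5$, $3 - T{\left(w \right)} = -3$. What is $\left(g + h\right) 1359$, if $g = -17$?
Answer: $17667$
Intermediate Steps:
$T{\left(w \right)} = 6$ ($T{\left(w \right)} = 3 - -3 = 3 + 3 = 6$)
$h = 30$ ($h = 6 \cdot 5 = 30$)
$\left(g + h\right) 1359 = \left(-17 + 30\right) 1359 = 13 \cdot 1359 = 17667$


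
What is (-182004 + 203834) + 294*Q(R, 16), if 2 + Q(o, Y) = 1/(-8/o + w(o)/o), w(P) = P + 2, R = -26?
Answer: 171847/8 ≈ 21481.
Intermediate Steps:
w(P) = 2 + P
Q(o, Y) = -2 + 1/(-8/o + (2 + o)/o)
(-182004 + 203834) + 294*Q(R, 16) = (-182004 + 203834) + 294*((12 - 1*(-26))/(-6 - 26)) = 21830 + 294*((12 + 26)/(-32)) = 21830 + 294*(-1/32*38) = 21830 + 294*(-19/16) = 21830 - 2793/8 = 171847/8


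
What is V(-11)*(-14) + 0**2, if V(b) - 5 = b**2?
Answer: -1764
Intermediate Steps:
V(b) = 5 + b**2
V(-11)*(-14) + 0**2 = (5 + (-11)**2)*(-14) + 0**2 = (5 + 121)*(-14) + 0 = 126*(-14) + 0 = -1764 + 0 = -1764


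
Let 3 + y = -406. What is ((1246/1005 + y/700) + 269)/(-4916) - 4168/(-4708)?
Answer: 676075805413/814108772400 ≈ 0.83045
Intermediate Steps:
y = -409 (y = -3 - 406 = -409)
((1246/1005 + y/700) + 269)/(-4916) - 4168/(-4708) = ((1246/1005 - 409/700) + 269)/(-4916) - 4168/(-4708) = ((1246*(1/1005) - 409*1/700) + 269)*(-1/4916) - 4168*(-1/4708) = ((1246/1005 - 409/700) + 269)*(-1/4916) + 1042/1177 = (92231/140700 + 269)*(-1/4916) + 1042/1177 = (37940531/140700)*(-1/4916) + 1042/1177 = -37940531/691681200 + 1042/1177 = 676075805413/814108772400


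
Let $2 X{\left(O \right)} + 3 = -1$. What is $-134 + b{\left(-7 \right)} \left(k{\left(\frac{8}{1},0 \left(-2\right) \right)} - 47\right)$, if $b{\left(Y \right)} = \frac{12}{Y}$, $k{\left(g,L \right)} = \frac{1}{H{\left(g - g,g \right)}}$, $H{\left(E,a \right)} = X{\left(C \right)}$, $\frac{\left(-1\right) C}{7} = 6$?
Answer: $- \frac{368}{7} \approx -52.571$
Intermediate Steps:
$C = -42$ ($C = \left(-7\right) 6 = -42$)
$X{\left(O \right)} = -2$ ($X{\left(O \right)} = - \frac{3}{2} + \frac{1}{2} \left(-1\right) = - \frac{3}{2} - \frac{1}{2} = -2$)
$H{\left(E,a \right)} = -2$
$k{\left(g,L \right)} = - \frac{1}{2}$ ($k{\left(g,L \right)} = \frac{1}{-2} = - \frac{1}{2}$)
$-134 + b{\left(-7 \right)} \left(k{\left(\frac{8}{1},0 \left(-2\right) \right)} - 47\right) = -134 + \frac{12}{-7} \left(- \frac{1}{2} - 47\right) = -134 + 12 \left(- \frac{1}{7}\right) \left(- \frac{1}{2} - 47\right) = -134 - - \frac{570}{7} = -134 + \frac{570}{7} = - \frac{368}{7}$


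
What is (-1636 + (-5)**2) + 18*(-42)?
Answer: -2367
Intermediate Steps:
(-1636 + (-5)**2) + 18*(-42) = (-1636 + 25) - 756 = -1611 - 756 = -2367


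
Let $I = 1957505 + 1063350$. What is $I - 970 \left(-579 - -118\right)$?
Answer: $3468025$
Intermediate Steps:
$I = 3020855$
$I - 970 \left(-579 - -118\right) = 3020855 - 970 \left(-579 - -118\right) = 3020855 - 970 \left(-579 + \left(-80 + 198\right)\right) = 3020855 - 970 \left(-579 + 118\right) = 3020855 - -447170 = 3020855 + 447170 = 3468025$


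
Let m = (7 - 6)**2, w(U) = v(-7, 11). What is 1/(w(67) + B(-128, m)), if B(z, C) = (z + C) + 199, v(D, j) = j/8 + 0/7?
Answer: 8/587 ≈ 0.013629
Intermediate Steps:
v(D, j) = j/8 (v(D, j) = j*(1/8) + 0*(1/7) = j/8 + 0 = j/8)
w(U) = 11/8 (w(U) = (1/8)*11 = 11/8)
m = 1 (m = 1**2 = 1)
B(z, C) = 199 + C + z (B(z, C) = (C + z) + 199 = 199 + C + z)
1/(w(67) + B(-128, m)) = 1/(11/8 + (199 + 1 - 128)) = 1/(11/8 + 72) = 1/(587/8) = 8/587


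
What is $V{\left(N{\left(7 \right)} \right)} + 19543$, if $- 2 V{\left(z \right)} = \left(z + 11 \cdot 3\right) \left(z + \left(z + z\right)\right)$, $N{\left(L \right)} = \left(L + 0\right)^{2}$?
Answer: $13516$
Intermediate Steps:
$N{\left(L \right)} = L^{2}$
$V{\left(z \right)} = - \frac{3 z \left(33 + z\right)}{2}$ ($V{\left(z \right)} = - \frac{\left(z + 11 \cdot 3\right) \left(z + \left(z + z\right)\right)}{2} = - \frac{\left(z + 33\right) \left(z + 2 z\right)}{2} = - \frac{\left(33 + z\right) 3 z}{2} = - \frac{3 z \left(33 + z\right)}{2}$)
$V{\left(N{\left(7 \right)} \right)} + 19543 = - \frac{3 \cdot 7^{2} \left(33 + 7^{2}\right)}{2} + 19543 = \left(- \frac{3}{2}\right) 49 \left(33 + 49\right) + 19543 = \left(- \frac{3}{2}\right) 49 \cdot 82 + 19543 = -6027 + 19543 = 13516$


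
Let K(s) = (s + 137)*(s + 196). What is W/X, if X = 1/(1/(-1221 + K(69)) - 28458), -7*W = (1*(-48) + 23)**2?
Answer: 949234375625/373583 ≈ 2.5409e+6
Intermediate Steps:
K(s) = (137 + s)*(196 + s)
W = -625/7 (W = -(1*(-48) + 23)**2/7 = -(-48 + 23)**2/7 = -1/7*(-25)**2 = -1/7*625 = -625/7 ≈ -89.286)
X = -53369/1518775001 (X = 1/(1/(-1221 + (26852 + 69**2 + 333*69)) - 28458) = 1/(1/(-1221 + (26852 + 4761 + 22977)) - 28458) = 1/(1/(-1221 + 54590) - 28458) = 1/(1/53369 - 28458) = 1/(-1518775001/53369) = -53369/1518775001 ≈ -3.5139e-5)
W/X = -625/(7*(-53369/1518775001)) = -625/7*(-1518775001/53369) = 949234375625/373583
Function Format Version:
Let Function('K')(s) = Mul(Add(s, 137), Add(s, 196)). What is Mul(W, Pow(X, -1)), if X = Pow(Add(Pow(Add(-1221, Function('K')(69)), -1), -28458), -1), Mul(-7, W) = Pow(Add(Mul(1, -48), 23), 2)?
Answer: Rational(949234375625, 373583) ≈ 2.5409e+6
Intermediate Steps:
Function('K')(s) = Mul(Add(137, s), Add(196, s))
W = Rational(-625, 7) (W = Mul(Rational(-1, 7), Pow(Add(Mul(1, -48), 23), 2)) = Mul(Rational(-1, 7), Pow(Add(-48, 23), 2)) = Mul(Rational(-1, 7), Pow(-25, 2)) = Mul(Rational(-1, 7), 625) = Rational(-625, 7) ≈ -89.286)
X = Rational(-53369, 1518775001) (X = Pow(Add(Pow(Add(-1221, Add(26852, Pow(69, 2), Mul(333, 69))), -1), -28458), -1) = Pow(Add(Pow(Add(-1221, Add(26852, 4761, 22977)), -1), -28458), -1) = Pow(Add(Pow(Add(-1221, 54590), -1), -28458), -1) = Pow(Add(Pow(53369, -1), -28458), -1) = Pow(Add(Rational(1, 53369), -28458), -1) = Pow(Rational(-1518775001, 53369), -1) = Rational(-53369, 1518775001) ≈ -3.5139e-5)
Mul(W, Pow(X, -1)) = Mul(Rational(-625, 7), Pow(Rational(-53369, 1518775001), -1)) = Mul(Rational(-625, 7), Rational(-1518775001, 53369)) = Rational(949234375625, 373583)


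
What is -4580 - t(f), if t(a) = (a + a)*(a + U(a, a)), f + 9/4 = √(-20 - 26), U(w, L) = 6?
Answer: -35769/8 - 3*I*√46 ≈ -4471.1 - 20.347*I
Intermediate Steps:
f = -9/4 + I*√46 (f = -9/4 + √(-20 - 26) = -9/4 + √(-46) = -9/4 + I*√46 ≈ -2.25 + 6.7823*I)
t(a) = 2*a*(6 + a) (t(a) = (a + a)*(a + 6) = (2*a)*(6 + a) = 2*a*(6 + a))
-4580 - t(f) = -4580 - 2*(-9/4 + I*√46)*(6 + (-9/4 + I*√46)) = -4580 - 2*(-9/4 + I*√46)*(15/4 + I*√46)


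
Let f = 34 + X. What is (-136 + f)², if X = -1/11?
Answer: 1261129/121 ≈ 10423.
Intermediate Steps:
X = -1/11 (X = -1*1/11 = -1/11 ≈ -0.090909)
f = 373/11 (f = 34 - 1/11 = 373/11 ≈ 33.909)
(-136 + f)² = (-136 + 373/11)² = (-1123/11)² = 1261129/121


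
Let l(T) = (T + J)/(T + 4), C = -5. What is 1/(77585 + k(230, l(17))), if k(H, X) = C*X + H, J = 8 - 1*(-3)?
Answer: 3/233425 ≈ 1.2852e-5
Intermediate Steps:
J = 11 (J = 8 + 3 = 11)
l(T) = (11 + T)/(4 + T) (l(T) = (T + 11)/(T + 4) = (11 + T)/(4 + T))
k(H, X) = H - 5*X (k(H, X) = -5*X + H = H - 5*X)
1/(77585 + k(230, l(17))) = 1/(77585 + (230 - 5*(11 + 17)/(4 + 17))) = 1/(77585 + (230 - 5*28/21)) = 1/(77585 + (230 - 5*4/3)) = 1/(77585 + (230 - 20/3)) = 1/(77585 + 670/3) = 1/(233425/3) = 3/233425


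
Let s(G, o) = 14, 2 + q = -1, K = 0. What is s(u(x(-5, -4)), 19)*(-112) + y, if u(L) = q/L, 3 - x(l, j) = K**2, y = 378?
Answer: -1190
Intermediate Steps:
q = -3 (q = -2 - 1 = -3)
x(l, j) = 3 (x(l, j) = 3 - 1*0**2 = 3 - 1*0 = 3 + 0 = 3)
u(L) = -3/L
s(u(x(-5, -4)), 19)*(-112) + y = 14*(-112) + 378 = -1568 + 378 = -1190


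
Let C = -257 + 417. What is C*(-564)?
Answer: -90240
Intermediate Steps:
C = 160
C*(-564) = 160*(-564) = -90240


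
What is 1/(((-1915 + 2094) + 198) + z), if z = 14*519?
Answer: 1/7643 ≈ 0.00013084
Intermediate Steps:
z = 7266
1/(((-1915 + 2094) + 198) + z) = 1/(((-1915 + 2094) + 198) + 7266) = 1/((179 + 198) + 7266) = 1/(377 + 7266) = 1/7643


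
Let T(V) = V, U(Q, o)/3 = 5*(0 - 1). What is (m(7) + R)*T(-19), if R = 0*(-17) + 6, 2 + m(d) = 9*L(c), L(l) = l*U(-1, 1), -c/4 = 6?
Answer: -61636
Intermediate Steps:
U(Q, o) = -15 (U(Q, o) = 3*(5*(0 - 1)) = 3*(5*(-1)) = 3*(-5) = -15)
c = -24 (c = -4*6 = -24)
L(l) = -15*l (L(l) = l*(-15) = -15*l)
m(d) = 3238 (m(d) = -2 + 9*(-15*(-24)) = -2 + 9*360 = -2 + 3240 = 3238)
R = 6 (R = 0 + 6 = 6)
(m(7) + R)*T(-19) = (3238 + 6)*(-19) = 3244*(-19) = -61636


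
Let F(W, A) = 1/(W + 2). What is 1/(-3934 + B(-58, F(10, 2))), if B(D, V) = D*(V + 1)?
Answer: -6/23981 ≈ -0.00025020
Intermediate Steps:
F(W, A) = 1/(2 + W)
B(D, V) = D*(1 + V)
1/(-3934 + B(-58, F(10, 2))) = 1/(-3934 - 58*(1 + 1/(2 + 10))) = 1/(-3934 - 58*(1 + 1/12)) = 1/(-3934 - 58*13/12) = 1/(-3934 - 377/6) = 1/(-23981/6) = -6/23981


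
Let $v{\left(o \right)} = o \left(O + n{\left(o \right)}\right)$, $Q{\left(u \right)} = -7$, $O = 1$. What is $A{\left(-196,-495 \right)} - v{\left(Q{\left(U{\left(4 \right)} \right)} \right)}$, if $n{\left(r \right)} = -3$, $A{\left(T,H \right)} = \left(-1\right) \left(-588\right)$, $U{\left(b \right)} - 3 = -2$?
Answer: $574$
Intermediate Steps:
$U{\left(b \right)} = 1$ ($U{\left(b \right)} = 3 - 2 = 1$)
$A{\left(T,H \right)} = 588$
$v{\left(o \right)} = - 2 o$ ($v{\left(o \right)} = o \left(1 - 3\right) = o \left(-2\right) = - 2 o$)
$A{\left(-196,-495 \right)} - v{\left(Q{\left(U{\left(4 \right)} \right)} \right)} = 588 - \left(-2\right) \left(-7\right) = 588 - 14 = 574$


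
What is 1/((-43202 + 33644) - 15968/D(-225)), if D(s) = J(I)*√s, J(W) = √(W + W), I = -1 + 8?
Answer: -7526925/72006093406 - 29940*I*√14/36003046703 ≈ -0.00010453 - 3.1115e-6*I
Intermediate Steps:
I = 7
J(W) = √2*√W (J(W) = √(2*W) = √2*√W)
D(s) = √14*√s (D(s) = (√2*√7)*√s = √14*√s)
1/((-43202 + 33644) - 15968/D(-225)) = 1/((-43202 + 33644) - 15968*(-I*√14/210)) = 1/(-9558 - 15968*(-I*√14/210)) = 1/(-9558 - (-7984)*I*√14/105) = 1/(-9558 + 7984*I*√14/105)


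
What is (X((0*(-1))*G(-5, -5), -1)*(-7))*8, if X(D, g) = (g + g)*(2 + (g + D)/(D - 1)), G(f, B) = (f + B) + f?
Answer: 336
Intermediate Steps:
G(f, B) = B + 2*f (G(f, B) = (B + f) + f = B + 2*f)
X(D, g) = 2*g*(2 + (D + g)/(-1 + D)) (X(D, g) = (2*g)*(2 + (D + g)/(-1 + D)) = 2*g*(2 + (D + g)/(-1 + D)))
(X((0*(-1))*G(-5, -5), -1)*(-7))*8 = ((2*(-1)*(-2 - 1 + 3*((0*(-1))*(-5 + 2*(-5))))/(-1 + (0*(-1))*(-5 + 2*(-5))))*(-7))*8 = ((2*(-1)*(-2 - 1 + 3*(0*(-5 - 10)))/(-1 + 0*(-5 - 10)))*(-7))*8 = ((2*(-1)*(-2 - 1 + 3*(0*(-15)))/(-1 + 0*(-15)))*(-7))*8 = ((2*(-1)*(-2 - 1 + 3*0)/(-1 + 0))*(-7))*8 = ((2*(-1)*(-2 - 1 + 0)/(-1))*(-7))*8 = ((2*(-1)*(-1)*(-3))*(-7))*8 = -6*(-7)*8 = 42*8 = 336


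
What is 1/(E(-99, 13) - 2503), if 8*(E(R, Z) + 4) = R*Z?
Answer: -8/21343 ≈ -0.00037483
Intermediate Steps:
E(R, Z) = -4 + R*Z/8 (E(R, Z) = -4 + (R*Z)/8 = -4 + R*Z/8)
1/(E(-99, 13) - 2503) = 1/((-4 + (⅛)*(-99)*13) - 2503) = 1/((-4 - 1287/8) - 2503) = 1/(-1319/8 - 2503) = 1/(-21343/8) = -8/21343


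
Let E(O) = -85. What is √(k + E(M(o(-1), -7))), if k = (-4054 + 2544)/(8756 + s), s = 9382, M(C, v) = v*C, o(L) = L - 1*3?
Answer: 2*I*√1749455445/9069 ≈ 9.2241*I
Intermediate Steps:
o(L) = -3 + L (o(L) = L - 3 = -3 + L)
M(C, v) = C*v
k = -755/9069 (k = (-4054 + 2544)/(8756 + 9382) = -1510/18138 = -1510*1/18138 = -755/9069 ≈ -0.083251)
√(k + E(M(o(-1), -7))) = √(-755/9069 - 85) = √(-771620/9069) = 2*I*√1749455445/9069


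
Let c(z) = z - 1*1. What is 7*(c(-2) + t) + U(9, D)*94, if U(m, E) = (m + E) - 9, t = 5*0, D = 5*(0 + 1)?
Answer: 449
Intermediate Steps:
c(z) = -1 + z (c(z) = z - 1 = -1 + z)
D = 5 (D = 5*1 = 5)
t = 0
U(m, E) = -9 + E + m (U(m, E) = (E + m) - 9 = -9 + E + m)
7*(c(-2) + t) + U(9, D)*94 = 7*((-1 - 2) + 0) + (-9 + 5 + 9)*94 = 7*(-3 + 0) + 5*94 = 7*(-3) + 470 = -21 + 470 = 449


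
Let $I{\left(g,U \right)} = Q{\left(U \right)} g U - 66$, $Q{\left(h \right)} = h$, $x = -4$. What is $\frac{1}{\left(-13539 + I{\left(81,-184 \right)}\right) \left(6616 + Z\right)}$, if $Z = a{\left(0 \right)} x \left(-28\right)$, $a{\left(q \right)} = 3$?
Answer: $\frac{1}{18970137912} \approx 5.2714 \cdot 10^{-11}$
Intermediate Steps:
$I{\left(g,U \right)} = -66 + g U^{2}$ ($I{\left(g,U \right)} = U g U - 66 = g U^{2} - 66 = -66 + g U^{2}$)
$Z = 336$ ($Z = 3 \left(-4\right) \left(-28\right) = \left(-12\right) \left(-28\right) = 336$)
$\frac{1}{\left(-13539 + I{\left(81,-184 \right)}\right) \left(6616 + Z\right)} = \frac{1}{\left(-13539 - \left(66 - 81 \left(-184\right)^{2}\right)\right) \left(6616 + 336\right)} = \frac{1}{\left(-13539 + \left(-66 + 81 \cdot 33856\right)\right) 6952} = \frac{1}{\left(-13539 + \left(-66 + 2742336\right)\right) 6952} = \frac{1}{\left(-13539 + 2742270\right) 6952} = \frac{1}{2728731 \cdot 6952} = \frac{1}{18970137912}$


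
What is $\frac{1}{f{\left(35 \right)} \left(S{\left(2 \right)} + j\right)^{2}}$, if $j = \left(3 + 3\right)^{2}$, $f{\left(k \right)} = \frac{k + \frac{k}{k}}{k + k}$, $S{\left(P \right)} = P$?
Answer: $\frac{35}{25992} \approx 0.0013466$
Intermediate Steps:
$f{\left(k \right)} = \frac{1 + k}{2 k}$ ($f{\left(k \right)} = \frac{k + 1}{2 k} = \left(1 + k\right) \frac{1}{2 k} = \frac{1 + k}{2 k}$)
$j = 36$ ($j = 6^{2} = 36$)
$\frac{1}{f{\left(35 \right)} \left(S{\left(2 \right)} + j\right)^{2}} = \frac{1}{\frac{1 + 35}{2 \cdot 35} \left(2 + 36\right)^{2}} = \frac{1}{\frac{1}{2} \cdot \frac{1}{35} \cdot 36 \cdot 38^{2}} = \frac{1}{\frac{18}{35} \cdot 1444} = \frac{1}{\frac{25992}{35}} = \frac{35}{25992}$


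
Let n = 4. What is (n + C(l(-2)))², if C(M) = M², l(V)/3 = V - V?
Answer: 16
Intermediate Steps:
l(V) = 0 (l(V) = 3*(V - V) = 3*0 = 0)
(n + C(l(-2)))² = (4 + 0²)² = (4 + 0)² = 4² = 16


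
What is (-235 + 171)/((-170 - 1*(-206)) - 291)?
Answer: 64/255 ≈ 0.25098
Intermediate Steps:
(-235 + 171)/((-170 - 1*(-206)) - 291) = -64/((-170 + 206) - 291) = -64/(36 - 291) = -64/(-255) = -64*(-1/255) = 64/255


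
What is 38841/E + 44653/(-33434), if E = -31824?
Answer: -453274511/177333936 ≈ -2.5560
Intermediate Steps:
38841/E + 44653/(-33434) = 38841/(-31824) + 44653/(-33434) = 38841*(-1/31824) + 44653*(-1/33434) = -12947/10608 - 44653/33434 = -453274511/177333936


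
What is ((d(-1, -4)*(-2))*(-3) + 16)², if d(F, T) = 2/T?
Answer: 169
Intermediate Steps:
((d(-1, -4)*(-2))*(-3) + 16)² = (((2/(-4))*(-2))*(-3) + 16)² = (((2*(-¼))*(-2))*(-3) + 16)² = (-½*(-2)*(-3) + 16)² = (1*(-3) + 16)² = (-3 + 16)² = 13² = 169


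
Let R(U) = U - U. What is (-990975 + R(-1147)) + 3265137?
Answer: 2274162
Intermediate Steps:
R(U) = 0
(-990975 + R(-1147)) + 3265137 = (-990975 + 0) + 3265137 = -990975 + 3265137 = 2274162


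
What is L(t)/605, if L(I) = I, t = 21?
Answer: 21/605 ≈ 0.034711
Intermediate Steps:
L(t)/605 = 21/605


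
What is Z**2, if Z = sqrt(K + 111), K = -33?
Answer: 78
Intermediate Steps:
Z = sqrt(78) (Z = sqrt(-33 + 111) = sqrt(78) ≈ 8.8318)
Z**2 = (sqrt(78))**2 = 78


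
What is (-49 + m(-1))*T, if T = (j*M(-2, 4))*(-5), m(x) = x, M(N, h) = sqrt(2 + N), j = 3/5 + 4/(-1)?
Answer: 0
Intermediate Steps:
j = -17/5 (j = 3*(1/5) + 4*(-1) = 3/5 - 4 = -17/5 ≈ -3.4000)
T = 0 (T = -17*sqrt(2 - 2)/5*(-5) = -17*sqrt(0)/5*(-5) = -17/5*0*(-5) = 0*(-5) = 0)
(-49 + m(-1))*T = (-49 - 1)*0 = -50*0 = 0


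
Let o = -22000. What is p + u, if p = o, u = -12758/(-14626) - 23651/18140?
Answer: -2918529284703/132657820 ≈ -22000.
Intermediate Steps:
u = -57244703/132657820 (u = -12758*(-1/14626) - 23651*1/18140 = 6379/7313 - 23651/18140 = -57244703/132657820 ≈ -0.43152)
p = -22000
p + u = -22000 - 57244703/132657820 = -2918529284703/132657820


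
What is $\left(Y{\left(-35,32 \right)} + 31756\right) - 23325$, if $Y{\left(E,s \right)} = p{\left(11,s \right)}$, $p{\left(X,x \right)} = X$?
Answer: $8442$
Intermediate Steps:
$Y{\left(E,s \right)} = 11$
$\left(Y{\left(-35,32 \right)} + 31756\right) - 23325 = \left(11 + 31756\right) - 23325 = 31767 - 23325 = 8442$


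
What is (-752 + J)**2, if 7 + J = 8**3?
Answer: 61009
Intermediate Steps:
J = 505 (J = -7 + 8**3 = -7 + 512 = 505)
(-752 + J)**2 = (-752 + 505)**2 = (-247)**2 = 61009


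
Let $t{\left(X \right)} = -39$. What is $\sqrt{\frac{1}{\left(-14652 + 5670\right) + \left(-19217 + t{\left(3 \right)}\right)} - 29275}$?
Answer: $\frac{9 i \sqrt{288190561498}}{28238} \approx 171.1 i$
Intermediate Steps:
$\sqrt{\frac{1}{\left(-14652 + 5670\right) + \left(-19217 + t{\left(3 \right)}\right)} - 29275} = \sqrt{\frac{1}{\left(-14652 + 5670\right) - 19256} - 29275} = \sqrt{\frac{1}{-8982 - 19256} - 29275} = \sqrt{\frac{1}{-28238} - 29275} = \sqrt{- \frac{1}{28238} - 29275} = \sqrt{- \frac{826667451}{28238}} = \frac{9 i \sqrt{288190561498}}{28238}$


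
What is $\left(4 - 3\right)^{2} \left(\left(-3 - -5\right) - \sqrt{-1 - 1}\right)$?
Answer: $2 - i \sqrt{2} \approx 2.0 - 1.4142 i$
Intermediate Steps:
$\left(4 - 3\right)^{2} \left(\left(-3 - -5\right) - \sqrt{-1 - 1}\right) = 1^{2} \left(\left(-3 + 5\right) - \sqrt{-2}\right) = 1 \left(2 - i \sqrt{2}\right) = 2 - i \sqrt{2}$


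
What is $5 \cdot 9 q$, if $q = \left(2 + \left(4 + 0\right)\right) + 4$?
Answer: $450$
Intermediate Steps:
$q = 10$ ($q = \left(2 + 4\right) + 4 = 6 + 4 = 10$)
$5 \cdot 9 q = 5 \cdot 9 \cdot 10 = 45 \cdot 10 = 450$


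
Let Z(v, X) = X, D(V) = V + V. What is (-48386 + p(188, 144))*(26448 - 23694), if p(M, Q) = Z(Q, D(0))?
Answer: -133255044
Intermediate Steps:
D(V) = 2*V
p(M, Q) = 0 (p(M, Q) = 2*0 = 0)
(-48386 + p(188, 144))*(26448 - 23694) = (-48386 + 0)*(26448 - 23694) = -48386*2754 = -133255044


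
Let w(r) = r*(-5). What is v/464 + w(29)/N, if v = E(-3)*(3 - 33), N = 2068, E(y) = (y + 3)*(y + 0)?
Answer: -145/2068 ≈ -0.070116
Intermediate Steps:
w(r) = -5*r
E(y) = y*(3 + y) (E(y) = (3 + y)*y = y*(3 + y))
v = 0 (v = (-3*(3 - 3))*(3 - 33) = -3*0*(-30) = 0*(-30) = 0)
v/464 + w(29)/N = 0/464 - 5*29/2068 = 0*(1/464) - 145*1/2068 = 0 - 145/2068 = -145/2068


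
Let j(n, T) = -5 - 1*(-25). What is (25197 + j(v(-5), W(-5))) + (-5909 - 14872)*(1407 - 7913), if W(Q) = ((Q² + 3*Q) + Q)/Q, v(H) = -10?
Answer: 135226403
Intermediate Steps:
W(Q) = (Q² + 4*Q)/Q
j(n, T) = 20 (j(n, T) = -5 + 25 = 20)
(25197 + j(v(-5), W(-5))) + (-5909 - 14872)*(1407 - 7913) = (25197 + 20) + (-5909 - 14872)*(1407 - 7913) = 25217 - 20781*(-6506) = 25217 + 135201186 = 135226403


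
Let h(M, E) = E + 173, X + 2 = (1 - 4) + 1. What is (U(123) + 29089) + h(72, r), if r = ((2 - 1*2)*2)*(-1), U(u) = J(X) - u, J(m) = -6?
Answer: 29133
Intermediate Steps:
X = -4 (X = -2 + ((1 - 4) + 1) = -2 + (-3 + 1) = -2 - 2 = -4)
U(u) = -6 - u
r = 0 (r = ((2 - 2)*2)*(-1) = (0*2)*(-1) = 0*(-1) = 0)
h(M, E) = 173 + E
(U(123) + 29089) + h(72, r) = ((-6 - 1*123) + 29089) + (173 + 0) = ((-6 - 123) + 29089) + 173 = (-129 + 29089) + 173 = 28960 + 173 = 29133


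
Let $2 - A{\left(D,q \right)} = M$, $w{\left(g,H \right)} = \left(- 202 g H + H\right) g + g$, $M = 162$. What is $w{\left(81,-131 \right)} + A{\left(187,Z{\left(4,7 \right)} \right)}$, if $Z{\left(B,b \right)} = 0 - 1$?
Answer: $173606492$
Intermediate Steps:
$w{\left(g,H \right)} = g + g \left(H - 202 H g\right)$ ($w{\left(g,H \right)} = \left(- 202 H g + H\right) g + g = \left(H - 202 H g\right) g + g = g \left(H - 202 H g\right) + g = g + g \left(H - 202 H g\right)$)
$Z{\left(B,b \right)} = -1$ ($Z{\left(B,b \right)} = 0 - 1 = -1$)
$A{\left(D,q \right)} = -160$ ($A{\left(D,q \right)} = 2 - 162 = -160$)
$w{\left(81,-131 \right)} + A{\left(187,Z{\left(4,7 \right)} \right)} = 81 \left(1 - 131 - \left(-26462\right) 81\right) - 160 = 81 \left(1 - 131 + 2143422\right) - 160 = 81 \cdot 2143292 - 160 = 173606652 - 160 = 173606492$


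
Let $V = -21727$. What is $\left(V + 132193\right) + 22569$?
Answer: $133035$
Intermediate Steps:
$\left(V + 132193\right) + 22569 = \left(-21727 + 132193\right) + 22569 = 110466 + 22569 = 133035$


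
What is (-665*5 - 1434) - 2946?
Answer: -7705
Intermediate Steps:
(-665*5 - 1434) - 2946 = (-3325 - 1434) - 2946 = -4759 - 2946 = -7705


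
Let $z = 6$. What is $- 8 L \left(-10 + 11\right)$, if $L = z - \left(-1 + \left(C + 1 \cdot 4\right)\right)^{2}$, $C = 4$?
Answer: $344$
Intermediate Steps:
$L = -43$ ($L = 6 - \left(-1 + \left(4 + 1 \cdot 4\right)\right)^{2} = 6 - \left(-1 + \left(4 + 4\right)\right)^{2} = 6 - \left(-1 + 8\right)^{2} = 6 - 7^{2} = 6 - 49 = -43$)
$- 8 L \left(-10 + 11\right) = - 8 \left(- 43 \left(-10 + 11\right)\right) = - 8 \left(\left(-43\right) 1\right) = \left(-8\right) \left(-43\right) = 344$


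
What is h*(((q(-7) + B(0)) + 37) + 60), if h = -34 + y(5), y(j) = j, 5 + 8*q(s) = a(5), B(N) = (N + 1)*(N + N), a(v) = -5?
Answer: -11107/4 ≈ -2776.8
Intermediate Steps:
B(N) = 2*N*(1 + N) (B(N) = (1 + N)*(2*N) = 2*N*(1 + N))
q(s) = -5/4 (q(s) = -5/8 + (⅛)*(-5) = -5/8 - 5/8 = -5/4)
h = -29 (h = -34 + 5 = -29)
h*(((q(-7) + B(0)) + 37) + 60) = -29*(((-5/4 + 2*0*(1 + 0)) + 37) + 60) = -29*(((-5/4 + 2*0*1) + 37) + 60) = -29*(((-5/4 + 0) + 37) + 60) = -29*((-5/4 + 37) + 60) = -29*(143/4 + 60) = -29*383/4 = -11107/4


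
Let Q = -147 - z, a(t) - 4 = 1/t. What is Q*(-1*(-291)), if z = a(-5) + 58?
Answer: -303804/5 ≈ -60761.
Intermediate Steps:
a(t) = 4 + 1/t
z = 309/5 (z = (4 + 1/(-5)) + 58 = (4 - ⅕) + 58 = 19/5 + 58 = 309/5 ≈ 61.800)
Q = -1044/5 (Q = -147 - 1*309/5 = -147 - 309/5 = -1044/5 ≈ -208.80)
Q*(-1*(-291)) = -(-1044)*(-291)/5 = -1044/5*291 = -303804/5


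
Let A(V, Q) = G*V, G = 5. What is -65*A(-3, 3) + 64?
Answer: 1039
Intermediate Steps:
A(V, Q) = 5*V
-65*A(-3, 3) + 64 = -325*(-3) + 64 = -65*(-15) + 64 = 975 + 64 = 1039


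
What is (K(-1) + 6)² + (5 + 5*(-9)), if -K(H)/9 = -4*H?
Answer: 860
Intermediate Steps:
K(H) = 36*H (K(H) = -(-36)*H = 36*H)
(K(-1) + 6)² + (5 + 5*(-9)) = (36*(-1) + 6)² + (5 + 5*(-9)) = (-36 + 6)² + (5 - 45) = (-30)² - 40 = 900 - 40 = 860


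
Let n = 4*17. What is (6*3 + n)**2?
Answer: 7396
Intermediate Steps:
n = 68
(6*3 + n)**2 = (6*3 + 68)**2 = (18 + 68)**2 = 86**2 = 7396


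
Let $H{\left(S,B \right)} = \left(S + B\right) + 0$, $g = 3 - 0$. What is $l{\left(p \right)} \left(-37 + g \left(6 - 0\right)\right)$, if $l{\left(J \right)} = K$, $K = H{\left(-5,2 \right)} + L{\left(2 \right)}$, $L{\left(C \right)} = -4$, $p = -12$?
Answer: $133$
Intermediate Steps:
$g = 3$ ($g = 3 + 0 = 3$)
$H{\left(S,B \right)} = B + S$ ($H{\left(S,B \right)} = \left(B + S\right) + 0 = B + S$)
$K = -7$ ($K = \left(2 - 5\right) - 4 = -3 - 4 = -7$)
$l{\left(J \right)} = -7$
$l{\left(p \right)} \left(-37 + g \left(6 - 0\right)\right) = - 7 \left(-37 + 3 \left(6 - 0\right)\right) = - 7 \left(-37 + 3 \left(6 + 0\right)\right) = - 7 \left(-37 + 3 \cdot 6\right) = - 7 \left(-37 + 18\right) = \left(-7\right) \left(-19\right) = 133$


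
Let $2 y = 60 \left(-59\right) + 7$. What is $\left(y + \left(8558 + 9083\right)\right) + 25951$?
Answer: $\frac{83651}{2} \approx 41826.0$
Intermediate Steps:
$y = - \frac{3533}{2}$ ($y = \frac{60 \left(-59\right) + 7}{2} = \frac{-3540 + 7}{2} = \frac{1}{2} \left(-3533\right) = - \frac{3533}{2} \approx -1766.5$)
$\left(y + \left(8558 + 9083\right)\right) + 25951 = \left(- \frac{3533}{2} + \left(8558 + 9083\right)\right) + 25951 = \left(- \frac{3533}{2} + 17641\right) + 25951 = \frac{31749}{2} + 25951 = \frac{83651}{2}$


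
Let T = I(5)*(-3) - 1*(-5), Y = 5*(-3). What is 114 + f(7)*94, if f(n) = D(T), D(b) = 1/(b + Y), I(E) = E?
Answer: 2756/25 ≈ 110.24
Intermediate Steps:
Y = -15
T = -10 (T = 5*(-3) - 1*(-5) = -15 + 5 = -10)
D(b) = 1/(-15 + b) (D(b) = 1/(b - 15) = 1/(-15 + b))
f(n) = -1/25 (f(n) = 1/(-15 - 10) = 1/(-25) = -1/25)
114 + f(7)*94 = 114 - 1/25*94 = 114 - 94/25 = 2756/25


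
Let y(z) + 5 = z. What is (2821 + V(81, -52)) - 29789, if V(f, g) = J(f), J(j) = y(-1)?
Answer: -26974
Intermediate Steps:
y(z) = -5 + z
J(j) = -6 (J(j) = -5 - 1 = -6)
V(f, g) = -6
(2821 + V(81, -52)) - 29789 = (2821 - 6) - 29789 = 2815 - 29789 = -26974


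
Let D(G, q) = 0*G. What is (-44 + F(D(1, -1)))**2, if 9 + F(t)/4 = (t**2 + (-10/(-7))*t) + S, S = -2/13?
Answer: 1098304/169 ≈ 6498.8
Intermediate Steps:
D(G, q) = 0
S = -2/13 (S = -2*1/13 = -2/13 ≈ -0.15385)
F(t) = -476/13 + 4*t**2 + 40*t/7 (F(t) = -36 + 4*((t**2 + (-10/(-7))*t) - 2/13) = -36 + 4*((t**2 + (-10*(-1/7))*t) - 2/13) = -36 + 4*((t**2 + 10*t/7) - 2/13) = -36 + 4*(-2/13 + t**2 + 10*t/7) = -36 + (-8/13 + 4*t**2 + 40*t/7) = -476/13 + 4*t**2 + 40*t/7)
(-44 + F(D(1, -1)))**2 = (-44 + (-476/13 + 4*0**2 + (40/7)*0))**2 = (-44 + (-476/13 + 4*0 + 0))**2 = (-44 + (-476/13 + 0 + 0))**2 = (-44 - 476/13)**2 = (-1048/13)**2 = 1098304/169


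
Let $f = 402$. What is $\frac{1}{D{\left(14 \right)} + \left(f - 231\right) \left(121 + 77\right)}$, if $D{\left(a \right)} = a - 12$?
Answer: $\frac{1}{33860} \approx 2.9533 \cdot 10^{-5}$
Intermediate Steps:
$D{\left(a \right)} = -12 + a$
$\frac{1}{D{\left(14 \right)} + \left(f - 231\right) \left(121 + 77\right)} = \frac{1}{\left(-12 + 14\right) + \left(402 - 231\right) \left(121 + 77\right)} = \frac{1}{2 + 171 \cdot 198} = \frac{1}{2 + 33858} = \frac{1}{33860}$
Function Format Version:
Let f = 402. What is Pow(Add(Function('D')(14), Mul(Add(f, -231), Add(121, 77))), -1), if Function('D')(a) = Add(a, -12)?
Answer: Rational(1, 33860) ≈ 2.9533e-5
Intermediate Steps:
Function('D')(a) = Add(-12, a)
Pow(Add(Function('D')(14), Mul(Add(f, -231), Add(121, 77))), -1) = Pow(Add(Add(-12, 14), Mul(Add(402, -231), Add(121, 77))), -1) = Pow(Add(2, Mul(171, 198)), -1) = Pow(Add(2, 33858), -1) = Pow(33860, -1) = Rational(1, 33860)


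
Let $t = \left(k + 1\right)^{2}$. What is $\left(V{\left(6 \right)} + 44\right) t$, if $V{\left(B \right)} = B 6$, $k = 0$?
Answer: $80$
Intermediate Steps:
$V{\left(B \right)} = 6 B$
$t = 1$ ($t = \left(0 + 1\right)^{2} = 1^{2} = 1$)
$\left(V{\left(6 \right)} + 44\right) t = \left(6 \cdot 6 + 44\right) 1 = \left(36 + 44\right) 1 = 80 \cdot 1 = 80$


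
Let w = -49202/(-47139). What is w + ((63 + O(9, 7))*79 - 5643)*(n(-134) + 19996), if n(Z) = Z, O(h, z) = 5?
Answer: -253730426476/47139 ≈ -5.3826e+6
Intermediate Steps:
w = 49202/47139 (w = -49202*(-1)/47139 = -1*(-49202/47139) = 49202/47139 ≈ 1.0438)
w + ((63 + O(9, 7))*79 - 5643)*(n(-134) + 19996) = 49202/47139 + ((63 + 5)*79 - 5643)*(-134 + 19996) = 49202/47139 + (68*79 - 5643)*19862 = 49202/47139 + (5372 - 5643)*19862 = 49202/47139 - 271*19862 = 49202/47139 - 5382602 = -253730426476/47139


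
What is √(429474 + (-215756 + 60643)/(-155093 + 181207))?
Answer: √292871876695222/26114 ≈ 655.34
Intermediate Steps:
√(429474 + (-215756 + 60643)/(-155093 + 181207)) = √(429474 - 155113/26114) = √(11215128923/26114) = √292871876695222/26114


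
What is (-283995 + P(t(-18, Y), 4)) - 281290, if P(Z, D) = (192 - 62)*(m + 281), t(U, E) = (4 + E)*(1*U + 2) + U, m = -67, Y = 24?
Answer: -537465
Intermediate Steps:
t(U, E) = U + (2 + U)*(4 + E) (t(U, E) = (4 + E)*(U + 2) + U = (4 + E)*(2 + U) + U = (2 + U)*(4 + E) + U = U + (2 + U)*(4 + E))
P(Z, D) = 27820 (P(Z, D) = (192 - 62)*(-67 + 281) = 130*214 = 27820)
(-283995 + P(t(-18, Y), 4)) - 281290 = (-283995 + 27820) - 281290 = -256175 - 281290 = -537465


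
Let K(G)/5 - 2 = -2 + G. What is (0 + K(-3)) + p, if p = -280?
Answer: -295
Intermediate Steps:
K(G) = 5*G (K(G) = 10 + 5*(-2 + G) = 10 + (-10 + 5*G) = 5*G)
(0 + K(-3)) + p = (0 + 5*(-3)) - 280 = (0 - 15) - 280 = -15 - 280 = -295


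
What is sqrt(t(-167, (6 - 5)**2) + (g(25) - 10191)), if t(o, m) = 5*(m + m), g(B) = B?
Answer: 2*I*sqrt(2539) ≈ 100.78*I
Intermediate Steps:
t(o, m) = 10*m (t(o, m) = 5*(2*m) = 10*m)
sqrt(t(-167, (6 - 5)**2) + (g(25) - 10191)) = sqrt(10*(6 - 5)**2 + (25 - 10191)) = sqrt(10*1**2 - 10166) = sqrt(10*1 - 10166) = sqrt(10 - 10166) = sqrt(-10156) = 2*I*sqrt(2539)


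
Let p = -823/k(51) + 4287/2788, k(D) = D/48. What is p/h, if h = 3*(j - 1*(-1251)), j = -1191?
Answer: -431053/100368 ≈ -4.2947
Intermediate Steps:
k(D) = D/48 (k(D) = D*(1/48) = D/48)
h = 180 (h = 3*(-1191 - 1*(-1251)) = 3*(-1191 + 1251) = 3*60 = 180)
p = -2155265/2788 (p = -823/((1/48)*51) + 4287/2788 = -823/17/16 + 4287*(1/2788) = -823*16/17 + 4287/2788 = -13168/17 + 4287/2788 = -2155265/2788 ≈ -773.05)
p/h = -2155265/2788/180 = -2155265/2788*1/180 = -431053/100368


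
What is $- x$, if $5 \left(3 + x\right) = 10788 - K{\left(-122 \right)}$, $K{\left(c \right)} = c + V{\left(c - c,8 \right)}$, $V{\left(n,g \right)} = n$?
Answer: $-2179$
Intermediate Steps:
$K{\left(c \right)} = c$ ($K{\left(c \right)} = c + \left(c - c\right) = c + 0 = c$)
$x = 2179$ ($x = -3 + \frac{10788 - -122}{5} = -3 + \frac{10788 + 122}{5} = -3 + \frac{1}{5} \cdot 10910 = -3 + 2182 = 2179$)
$- x = \left(-1\right) 2179 = -2179$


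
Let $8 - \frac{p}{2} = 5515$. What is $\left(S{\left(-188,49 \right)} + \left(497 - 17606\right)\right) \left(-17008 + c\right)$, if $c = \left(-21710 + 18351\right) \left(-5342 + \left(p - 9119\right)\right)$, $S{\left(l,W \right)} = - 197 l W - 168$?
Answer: $153781334611779$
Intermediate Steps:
$p = -11014$ ($p = 16 - 11030 = -11014$)
$S{\left(l,W \right)} = -168 - 197 W l$ ($S{\left(l,W \right)} = - 197 W l - 168 = -168 - 197 W l$)
$c = 85570525$ ($c = \left(-21710 + 18351\right) \left(-5342 - 20133\right) = - 3359 \left(-5342 - 20133\right) = \left(-3359\right) \left(-25475\right) = 85570525$)
$\left(S{\left(-188,49 \right)} + \left(497 - 17606\right)\right) \left(-17008 + c\right) = \left(\left(-168 - 9653 \left(-188\right)\right) + \left(497 - 17606\right)\right) \left(-17008 + 85570525\right) = \left(\left(-168 + 1814764\right) + \left(497 - 17606\right)\right) 85553517 = \left(1814596 - 17109\right) 85553517 = 1797487 \cdot 85553517 = 153781334611779$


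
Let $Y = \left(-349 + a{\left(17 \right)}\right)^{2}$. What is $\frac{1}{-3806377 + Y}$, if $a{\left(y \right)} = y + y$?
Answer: $- \frac{1}{3707152} \approx -2.6975 \cdot 10^{-7}$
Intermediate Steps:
$a{\left(y \right)} = 2 y$
$Y = 99225$ ($Y = \left(-349 + 2 \cdot 17\right)^{2} = \left(-349 + 34\right)^{2} = \left(-315\right)^{2} = 99225$)
$\frac{1}{-3806377 + Y} = \frac{1}{-3806377 + 99225} = \frac{1}{-3707152} = - \frac{1}{3707152}$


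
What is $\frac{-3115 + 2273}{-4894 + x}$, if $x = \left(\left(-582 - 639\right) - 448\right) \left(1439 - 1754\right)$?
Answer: $- \frac{842}{520841} \approx -0.0016166$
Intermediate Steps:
$x = 525735$ ($x = \left(-1221 - 448\right) \left(-315\right) = \left(-1669\right) \left(-315\right) = 525735$)
$\frac{-3115 + 2273}{-4894 + x} = \frac{-3115 + 2273}{-4894 + 525735} = - \frac{842}{520841}$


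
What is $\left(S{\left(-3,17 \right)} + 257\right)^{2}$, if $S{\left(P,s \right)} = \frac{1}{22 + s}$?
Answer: $\frac{100480576}{1521} \approx 66062.0$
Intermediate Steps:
$\left(S{\left(-3,17 \right)} + 257\right)^{2} = \left(\frac{1}{22 + 17} + 257\right)^{2} = \left(\frac{1}{39} + 257\right)^{2} = \left(\frac{10024}{39}\right)^{2} = \frac{100480576}{1521}$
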